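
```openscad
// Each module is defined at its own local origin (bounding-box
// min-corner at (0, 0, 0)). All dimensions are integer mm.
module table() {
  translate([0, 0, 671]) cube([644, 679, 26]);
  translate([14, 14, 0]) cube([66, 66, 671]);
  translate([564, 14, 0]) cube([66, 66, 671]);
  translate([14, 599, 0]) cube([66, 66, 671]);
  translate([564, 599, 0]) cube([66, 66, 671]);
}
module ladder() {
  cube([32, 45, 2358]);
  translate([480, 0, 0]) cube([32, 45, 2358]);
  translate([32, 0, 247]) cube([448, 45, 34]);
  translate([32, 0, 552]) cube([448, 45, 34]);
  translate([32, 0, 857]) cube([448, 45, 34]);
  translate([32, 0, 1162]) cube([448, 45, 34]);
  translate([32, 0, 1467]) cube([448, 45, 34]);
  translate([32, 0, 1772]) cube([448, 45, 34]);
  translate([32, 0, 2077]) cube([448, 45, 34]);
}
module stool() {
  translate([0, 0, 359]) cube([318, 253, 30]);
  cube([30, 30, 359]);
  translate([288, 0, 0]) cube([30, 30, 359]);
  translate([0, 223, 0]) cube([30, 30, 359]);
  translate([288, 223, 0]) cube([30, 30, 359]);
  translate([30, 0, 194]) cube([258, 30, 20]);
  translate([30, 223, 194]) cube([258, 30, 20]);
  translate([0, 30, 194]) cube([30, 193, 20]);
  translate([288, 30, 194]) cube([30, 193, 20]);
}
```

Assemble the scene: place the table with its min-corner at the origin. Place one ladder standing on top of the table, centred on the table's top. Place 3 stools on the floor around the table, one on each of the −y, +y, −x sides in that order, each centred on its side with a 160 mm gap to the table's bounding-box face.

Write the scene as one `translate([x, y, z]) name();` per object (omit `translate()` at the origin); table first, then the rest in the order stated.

table();
translate([66, 317, 697]) ladder();
translate([163, -413, 0]) stool();
translate([163, 839, 0]) stool();
translate([-478, 213, 0]) stool();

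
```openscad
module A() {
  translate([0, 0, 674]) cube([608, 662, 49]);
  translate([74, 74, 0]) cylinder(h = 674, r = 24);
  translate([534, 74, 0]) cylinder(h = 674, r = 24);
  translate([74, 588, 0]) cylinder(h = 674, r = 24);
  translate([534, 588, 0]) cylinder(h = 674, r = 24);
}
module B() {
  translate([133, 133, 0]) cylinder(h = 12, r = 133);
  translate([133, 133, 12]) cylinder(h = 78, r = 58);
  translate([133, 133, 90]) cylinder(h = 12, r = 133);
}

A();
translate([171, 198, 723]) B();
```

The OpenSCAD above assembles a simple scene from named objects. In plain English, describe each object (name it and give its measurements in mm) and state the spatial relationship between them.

A is a rectangular dining table. The top is 608×662×49 mm with its upper surface at z = 723 mm. It stands on four round legs of 48 mm diameter, each leg's bounding box inset 50 mm from the nearest pair of top edges, running from the floor to the underside of the top.

B is a spool: two coaxial disc flanges of radius 133 mm and thickness 12 mm, joined by a core cylinder of radius 58 mm and height 78 mm. The lower flange rests on z = 0 and the three cylinders share a vertical axis.

The spool is on top of the table, centred.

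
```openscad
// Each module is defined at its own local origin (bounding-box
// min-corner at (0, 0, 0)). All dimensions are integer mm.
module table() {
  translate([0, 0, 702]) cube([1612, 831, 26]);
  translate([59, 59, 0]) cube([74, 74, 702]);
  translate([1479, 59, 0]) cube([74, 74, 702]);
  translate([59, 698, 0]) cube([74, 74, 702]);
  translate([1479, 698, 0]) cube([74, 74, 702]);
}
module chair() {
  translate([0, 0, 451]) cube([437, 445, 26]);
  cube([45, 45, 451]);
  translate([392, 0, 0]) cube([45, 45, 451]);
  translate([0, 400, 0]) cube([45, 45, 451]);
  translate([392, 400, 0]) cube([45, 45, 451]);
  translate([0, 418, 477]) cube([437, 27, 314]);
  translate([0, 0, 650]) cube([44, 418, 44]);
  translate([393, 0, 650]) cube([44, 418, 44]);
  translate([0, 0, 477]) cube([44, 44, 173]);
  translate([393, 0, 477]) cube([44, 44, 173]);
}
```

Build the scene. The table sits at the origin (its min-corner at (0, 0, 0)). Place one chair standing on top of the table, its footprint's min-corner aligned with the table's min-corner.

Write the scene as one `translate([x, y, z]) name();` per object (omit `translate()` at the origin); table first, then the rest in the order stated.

table();
translate([0, 0, 728]) chair();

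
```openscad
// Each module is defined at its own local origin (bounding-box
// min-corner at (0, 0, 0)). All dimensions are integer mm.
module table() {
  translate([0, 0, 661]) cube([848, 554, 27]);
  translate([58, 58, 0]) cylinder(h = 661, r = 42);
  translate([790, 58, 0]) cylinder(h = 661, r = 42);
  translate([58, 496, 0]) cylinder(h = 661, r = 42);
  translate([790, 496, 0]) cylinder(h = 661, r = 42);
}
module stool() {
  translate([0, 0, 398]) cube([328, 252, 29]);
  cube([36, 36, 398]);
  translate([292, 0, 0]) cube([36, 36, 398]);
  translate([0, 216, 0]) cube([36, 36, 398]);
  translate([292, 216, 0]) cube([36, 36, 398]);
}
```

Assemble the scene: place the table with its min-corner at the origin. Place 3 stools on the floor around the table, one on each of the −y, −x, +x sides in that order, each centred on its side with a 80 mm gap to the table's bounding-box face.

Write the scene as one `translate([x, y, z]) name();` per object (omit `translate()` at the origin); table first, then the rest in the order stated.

table();
translate([260, -332, 0]) stool();
translate([-408, 151, 0]) stool();
translate([928, 151, 0]) stool();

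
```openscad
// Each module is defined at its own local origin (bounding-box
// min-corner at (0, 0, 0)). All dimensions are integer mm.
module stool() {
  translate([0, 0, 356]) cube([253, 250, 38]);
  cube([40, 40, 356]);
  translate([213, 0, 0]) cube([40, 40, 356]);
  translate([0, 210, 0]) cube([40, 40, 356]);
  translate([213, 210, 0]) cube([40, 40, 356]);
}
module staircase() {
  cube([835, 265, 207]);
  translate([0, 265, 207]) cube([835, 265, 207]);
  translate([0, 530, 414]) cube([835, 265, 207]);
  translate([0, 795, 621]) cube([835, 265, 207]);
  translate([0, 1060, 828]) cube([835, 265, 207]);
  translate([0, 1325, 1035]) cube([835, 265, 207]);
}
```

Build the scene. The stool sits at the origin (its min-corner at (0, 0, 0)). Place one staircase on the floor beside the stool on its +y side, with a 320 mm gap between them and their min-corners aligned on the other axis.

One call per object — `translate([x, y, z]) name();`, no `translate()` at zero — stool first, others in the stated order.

stool();
translate([0, 570, 0]) staircase();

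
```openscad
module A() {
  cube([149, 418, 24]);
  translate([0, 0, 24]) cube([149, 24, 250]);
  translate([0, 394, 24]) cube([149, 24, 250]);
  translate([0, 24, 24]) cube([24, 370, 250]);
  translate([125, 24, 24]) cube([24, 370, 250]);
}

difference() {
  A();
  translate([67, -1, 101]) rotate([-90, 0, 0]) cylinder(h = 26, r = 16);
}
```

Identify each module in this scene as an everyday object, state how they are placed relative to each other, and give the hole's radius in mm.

A is an open box. The open box has a circular hole through its front wall. The hole's radius is 16 mm.

The subtracted cylinder has r = 16 mm.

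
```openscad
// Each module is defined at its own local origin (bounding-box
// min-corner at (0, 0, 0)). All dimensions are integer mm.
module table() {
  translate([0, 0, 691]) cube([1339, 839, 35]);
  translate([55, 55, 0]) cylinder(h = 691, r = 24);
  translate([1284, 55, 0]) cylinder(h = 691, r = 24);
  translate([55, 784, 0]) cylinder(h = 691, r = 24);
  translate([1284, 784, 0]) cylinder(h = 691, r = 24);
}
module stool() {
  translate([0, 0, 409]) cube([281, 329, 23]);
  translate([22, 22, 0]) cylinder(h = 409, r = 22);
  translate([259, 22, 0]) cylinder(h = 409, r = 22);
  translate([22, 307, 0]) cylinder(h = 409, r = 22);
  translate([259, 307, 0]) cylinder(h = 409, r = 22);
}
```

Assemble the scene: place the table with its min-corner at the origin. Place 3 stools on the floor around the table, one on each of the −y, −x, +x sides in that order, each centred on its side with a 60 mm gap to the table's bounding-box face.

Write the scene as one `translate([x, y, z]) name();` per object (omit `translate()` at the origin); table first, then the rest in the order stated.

table();
translate([529, -389, 0]) stool();
translate([-341, 255, 0]) stool();
translate([1399, 255, 0]) stool();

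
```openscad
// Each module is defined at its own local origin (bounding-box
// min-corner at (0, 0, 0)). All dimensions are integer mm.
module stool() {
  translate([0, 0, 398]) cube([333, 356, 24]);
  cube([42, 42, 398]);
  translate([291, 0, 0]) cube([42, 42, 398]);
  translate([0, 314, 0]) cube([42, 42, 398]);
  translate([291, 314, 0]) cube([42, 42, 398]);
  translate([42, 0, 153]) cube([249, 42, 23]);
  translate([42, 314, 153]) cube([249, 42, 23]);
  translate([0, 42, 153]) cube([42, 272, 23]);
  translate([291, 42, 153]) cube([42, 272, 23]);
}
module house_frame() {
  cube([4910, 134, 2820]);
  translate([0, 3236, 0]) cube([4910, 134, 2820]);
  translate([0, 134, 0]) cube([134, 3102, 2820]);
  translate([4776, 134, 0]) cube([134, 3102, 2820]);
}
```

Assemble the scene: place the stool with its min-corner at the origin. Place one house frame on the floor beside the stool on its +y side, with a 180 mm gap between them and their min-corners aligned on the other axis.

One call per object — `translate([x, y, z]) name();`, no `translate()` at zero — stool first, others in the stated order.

stool();
translate([0, 536, 0]) house_frame();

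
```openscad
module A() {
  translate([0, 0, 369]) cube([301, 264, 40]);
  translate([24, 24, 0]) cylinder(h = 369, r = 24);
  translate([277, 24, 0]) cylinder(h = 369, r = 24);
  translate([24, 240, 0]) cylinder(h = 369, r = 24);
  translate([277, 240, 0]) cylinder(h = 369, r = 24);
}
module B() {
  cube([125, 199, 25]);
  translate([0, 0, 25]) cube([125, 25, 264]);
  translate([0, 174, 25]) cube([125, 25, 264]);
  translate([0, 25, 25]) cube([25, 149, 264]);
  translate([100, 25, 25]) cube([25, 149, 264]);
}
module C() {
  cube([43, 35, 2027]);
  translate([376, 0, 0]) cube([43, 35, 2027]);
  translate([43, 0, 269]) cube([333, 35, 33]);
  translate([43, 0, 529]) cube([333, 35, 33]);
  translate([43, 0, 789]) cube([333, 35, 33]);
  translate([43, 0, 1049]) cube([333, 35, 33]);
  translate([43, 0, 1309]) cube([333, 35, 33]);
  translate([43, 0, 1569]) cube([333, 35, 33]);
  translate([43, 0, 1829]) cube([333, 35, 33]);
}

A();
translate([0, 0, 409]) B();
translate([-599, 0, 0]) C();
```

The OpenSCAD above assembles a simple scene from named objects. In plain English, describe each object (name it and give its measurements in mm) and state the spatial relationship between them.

A is a four-legged stool. The seat is 301×264 mm, 40 mm thick, top at z = 409 mm. It stands on four round legs, each 48 mm in diameter, from z = 0 to the seat underside, each leg's axis is inset half a diameter from the nearest pair of seat edges (so the leg's bounding box is flush with the corner).

B is an open-topped rectangular box: outside dimensions 125×199×289 mm, with a uniform wall and base thickness of 25 mm. The base is a full 125×199 slab on the floor; four walls sit on top of the base. The front and back walls (the −y and +y sides) span the full width; the two side walls fit between them.

C is a straight ladder. Two 43×35 mm vertical rails, 2027 mm tall, stand 419 mm apart (outside-to-outside) with their front faces coplanar on the −y side. 7 rungs, each 35 mm deep and 33 mm tall, span between the inner faces of the rails, front faces flush with the rails. The lowest rung's underside is at z = 269 mm and rungs are spaced 260 mm apart (underside to underside).

The open box is on top of the stool. The ladder is on the floor beside the stool on its −x side.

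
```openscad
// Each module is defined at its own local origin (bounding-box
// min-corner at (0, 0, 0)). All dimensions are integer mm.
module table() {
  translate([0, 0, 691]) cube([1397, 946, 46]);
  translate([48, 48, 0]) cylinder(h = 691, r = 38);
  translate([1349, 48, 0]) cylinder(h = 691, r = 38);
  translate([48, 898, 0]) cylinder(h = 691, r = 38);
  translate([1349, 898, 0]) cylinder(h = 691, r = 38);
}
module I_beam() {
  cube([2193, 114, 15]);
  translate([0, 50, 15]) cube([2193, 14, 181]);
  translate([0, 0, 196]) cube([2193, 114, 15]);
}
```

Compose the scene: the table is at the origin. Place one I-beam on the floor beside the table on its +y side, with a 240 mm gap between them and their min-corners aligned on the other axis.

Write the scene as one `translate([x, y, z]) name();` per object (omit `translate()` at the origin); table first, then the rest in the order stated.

table();
translate([0, 1186, 0]) I_beam();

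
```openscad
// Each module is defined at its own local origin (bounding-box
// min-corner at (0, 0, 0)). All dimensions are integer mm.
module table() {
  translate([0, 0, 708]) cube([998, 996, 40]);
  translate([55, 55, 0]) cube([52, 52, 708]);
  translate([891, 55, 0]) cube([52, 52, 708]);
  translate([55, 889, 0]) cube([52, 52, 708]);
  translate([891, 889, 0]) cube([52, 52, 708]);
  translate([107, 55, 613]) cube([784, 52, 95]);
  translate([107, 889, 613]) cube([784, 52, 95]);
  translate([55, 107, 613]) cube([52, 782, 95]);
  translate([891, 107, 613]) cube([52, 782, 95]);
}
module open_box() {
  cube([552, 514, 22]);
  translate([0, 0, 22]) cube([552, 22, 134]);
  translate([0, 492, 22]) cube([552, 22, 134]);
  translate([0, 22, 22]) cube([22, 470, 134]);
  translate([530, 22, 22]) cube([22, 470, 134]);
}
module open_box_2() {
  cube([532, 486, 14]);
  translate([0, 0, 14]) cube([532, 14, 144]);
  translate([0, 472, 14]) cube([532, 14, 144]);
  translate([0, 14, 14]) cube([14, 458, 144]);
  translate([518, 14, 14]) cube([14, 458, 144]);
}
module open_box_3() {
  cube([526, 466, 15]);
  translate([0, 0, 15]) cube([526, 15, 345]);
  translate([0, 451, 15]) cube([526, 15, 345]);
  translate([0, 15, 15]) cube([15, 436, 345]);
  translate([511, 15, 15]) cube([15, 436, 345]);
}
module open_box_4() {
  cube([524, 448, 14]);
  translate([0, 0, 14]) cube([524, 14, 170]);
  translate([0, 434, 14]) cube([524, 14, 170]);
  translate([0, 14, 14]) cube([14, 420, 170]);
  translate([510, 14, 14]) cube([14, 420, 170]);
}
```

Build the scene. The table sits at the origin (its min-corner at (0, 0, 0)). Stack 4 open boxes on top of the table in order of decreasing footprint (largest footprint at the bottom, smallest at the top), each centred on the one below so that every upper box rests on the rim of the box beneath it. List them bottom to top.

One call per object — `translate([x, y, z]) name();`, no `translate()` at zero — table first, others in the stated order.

table();
translate([223, 241, 748]) open_box();
translate([233, 255, 904]) open_box_2();
translate([236, 265, 1062]) open_box_3();
translate([237, 274, 1422]) open_box_4();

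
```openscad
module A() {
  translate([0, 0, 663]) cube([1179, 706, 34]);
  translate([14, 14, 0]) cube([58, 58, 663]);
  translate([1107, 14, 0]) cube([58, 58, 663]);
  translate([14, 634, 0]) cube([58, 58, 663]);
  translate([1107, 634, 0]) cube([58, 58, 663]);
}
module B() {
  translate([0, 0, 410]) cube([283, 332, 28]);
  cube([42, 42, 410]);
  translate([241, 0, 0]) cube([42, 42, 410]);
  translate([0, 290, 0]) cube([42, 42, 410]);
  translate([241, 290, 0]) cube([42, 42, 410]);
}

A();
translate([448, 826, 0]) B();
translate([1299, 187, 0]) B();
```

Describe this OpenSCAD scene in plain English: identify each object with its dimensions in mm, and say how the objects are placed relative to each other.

A is a table: top 1179 mm (x) × 706 mm (y), 34 mm thick, upper face at z = 697 mm, on four 58×58 mm square legs, each inset 14 mm from the nearest pair of top edges, running from z = 0 to the bottom of the top.

B is a simple wooden stool: a rectangular seat 283 mm (x) by 332 mm (y), 28 mm thick, top face at z = 438 mm, on four square legs, each 42×42 mm in cross-section. The legs rest on z = 0, each flush with a corner of the seat.

Two stools sit around the table at the +y, +x sides.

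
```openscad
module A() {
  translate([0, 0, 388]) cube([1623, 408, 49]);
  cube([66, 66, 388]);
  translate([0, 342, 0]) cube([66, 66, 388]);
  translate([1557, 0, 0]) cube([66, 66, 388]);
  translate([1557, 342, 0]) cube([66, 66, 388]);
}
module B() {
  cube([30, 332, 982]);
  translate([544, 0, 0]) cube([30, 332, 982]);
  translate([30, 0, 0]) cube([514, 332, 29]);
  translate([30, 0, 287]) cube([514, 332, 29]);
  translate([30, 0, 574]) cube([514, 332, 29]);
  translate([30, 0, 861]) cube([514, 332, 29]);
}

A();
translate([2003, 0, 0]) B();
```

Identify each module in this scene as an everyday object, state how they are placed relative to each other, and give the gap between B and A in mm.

The bookshelf's nearest face is 380 mm from the bench's +x face.

A is a bench. B is a bookshelf. The bookshelf is on the floor beside the bench on its +x side. The gap between the bookshelf and the bench is 380 mm.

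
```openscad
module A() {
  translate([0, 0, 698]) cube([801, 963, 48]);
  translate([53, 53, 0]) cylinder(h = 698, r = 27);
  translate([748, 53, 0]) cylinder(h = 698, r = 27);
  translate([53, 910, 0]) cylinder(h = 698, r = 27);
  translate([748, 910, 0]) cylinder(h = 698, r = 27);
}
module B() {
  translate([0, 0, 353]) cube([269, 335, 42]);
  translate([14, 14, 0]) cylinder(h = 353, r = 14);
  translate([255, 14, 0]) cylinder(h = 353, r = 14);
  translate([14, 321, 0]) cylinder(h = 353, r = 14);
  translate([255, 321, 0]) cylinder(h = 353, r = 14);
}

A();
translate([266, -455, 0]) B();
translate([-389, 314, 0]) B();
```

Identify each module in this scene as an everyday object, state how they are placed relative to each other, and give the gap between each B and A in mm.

Each stool's nearest face is 120 mm from the table's bounding box.

A is a table. B is a stool. Two stools sit around the table at the −y, −x sides. The gap between each stool and the table is 120 mm.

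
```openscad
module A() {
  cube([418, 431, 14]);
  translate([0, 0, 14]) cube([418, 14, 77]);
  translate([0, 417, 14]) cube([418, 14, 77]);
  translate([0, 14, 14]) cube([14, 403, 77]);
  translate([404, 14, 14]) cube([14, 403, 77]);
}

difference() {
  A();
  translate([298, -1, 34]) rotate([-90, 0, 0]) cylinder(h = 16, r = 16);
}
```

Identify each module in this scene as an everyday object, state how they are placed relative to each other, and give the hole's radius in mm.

The subtracted cylinder has r = 16 mm.

A is an open box. The open box has a circular hole through its front wall. The hole's radius is 16 mm.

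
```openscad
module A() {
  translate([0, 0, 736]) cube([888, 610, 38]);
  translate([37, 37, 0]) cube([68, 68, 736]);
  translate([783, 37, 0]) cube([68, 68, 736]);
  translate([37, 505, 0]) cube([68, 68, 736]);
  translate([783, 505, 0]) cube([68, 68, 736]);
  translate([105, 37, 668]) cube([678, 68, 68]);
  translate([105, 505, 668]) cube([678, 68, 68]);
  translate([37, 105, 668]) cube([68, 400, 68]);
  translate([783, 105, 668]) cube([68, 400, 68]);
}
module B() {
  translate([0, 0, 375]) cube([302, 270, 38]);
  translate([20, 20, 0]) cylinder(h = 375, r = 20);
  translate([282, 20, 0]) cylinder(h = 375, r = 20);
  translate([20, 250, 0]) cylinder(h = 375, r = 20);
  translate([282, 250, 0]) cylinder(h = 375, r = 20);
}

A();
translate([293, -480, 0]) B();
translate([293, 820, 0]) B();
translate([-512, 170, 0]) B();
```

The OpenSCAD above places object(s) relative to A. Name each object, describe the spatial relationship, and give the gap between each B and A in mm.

Each stool's nearest face is 210 mm from the table's bounding box.

A is a table. B is a stool. Three stools sit around the table at the −y, +y, −x sides. The gap between each stool and the table is 210 mm.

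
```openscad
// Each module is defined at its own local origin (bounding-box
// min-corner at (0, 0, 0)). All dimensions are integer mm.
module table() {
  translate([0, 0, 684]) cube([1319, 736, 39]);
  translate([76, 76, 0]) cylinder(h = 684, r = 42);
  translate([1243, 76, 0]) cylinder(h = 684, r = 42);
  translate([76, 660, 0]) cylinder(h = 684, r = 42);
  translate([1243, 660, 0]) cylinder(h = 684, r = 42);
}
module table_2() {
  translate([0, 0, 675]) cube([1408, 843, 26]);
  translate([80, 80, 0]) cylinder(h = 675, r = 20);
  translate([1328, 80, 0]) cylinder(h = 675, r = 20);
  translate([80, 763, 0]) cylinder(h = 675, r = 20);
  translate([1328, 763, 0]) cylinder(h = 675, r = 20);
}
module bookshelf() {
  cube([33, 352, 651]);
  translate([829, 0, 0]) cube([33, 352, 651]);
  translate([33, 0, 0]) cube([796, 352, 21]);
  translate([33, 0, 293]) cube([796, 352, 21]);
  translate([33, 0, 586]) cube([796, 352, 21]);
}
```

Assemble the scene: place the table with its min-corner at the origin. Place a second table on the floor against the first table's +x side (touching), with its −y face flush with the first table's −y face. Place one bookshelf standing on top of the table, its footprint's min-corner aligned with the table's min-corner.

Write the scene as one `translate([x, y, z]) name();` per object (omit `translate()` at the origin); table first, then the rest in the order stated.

table();
translate([1319, 0, 0]) table_2();
translate([0, 0, 723]) bookshelf();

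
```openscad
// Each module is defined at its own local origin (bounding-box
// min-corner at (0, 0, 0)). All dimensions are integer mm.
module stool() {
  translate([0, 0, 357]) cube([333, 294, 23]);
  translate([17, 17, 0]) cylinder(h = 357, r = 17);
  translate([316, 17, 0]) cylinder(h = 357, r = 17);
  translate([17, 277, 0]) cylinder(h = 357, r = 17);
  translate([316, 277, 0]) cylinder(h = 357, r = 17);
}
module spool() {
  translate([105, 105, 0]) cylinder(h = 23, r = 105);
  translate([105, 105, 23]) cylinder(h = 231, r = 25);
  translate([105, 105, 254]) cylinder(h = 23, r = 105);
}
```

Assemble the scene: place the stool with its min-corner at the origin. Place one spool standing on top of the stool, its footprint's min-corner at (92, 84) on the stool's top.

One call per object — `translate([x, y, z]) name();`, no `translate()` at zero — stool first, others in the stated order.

stool();
translate([92, 84, 380]) spool();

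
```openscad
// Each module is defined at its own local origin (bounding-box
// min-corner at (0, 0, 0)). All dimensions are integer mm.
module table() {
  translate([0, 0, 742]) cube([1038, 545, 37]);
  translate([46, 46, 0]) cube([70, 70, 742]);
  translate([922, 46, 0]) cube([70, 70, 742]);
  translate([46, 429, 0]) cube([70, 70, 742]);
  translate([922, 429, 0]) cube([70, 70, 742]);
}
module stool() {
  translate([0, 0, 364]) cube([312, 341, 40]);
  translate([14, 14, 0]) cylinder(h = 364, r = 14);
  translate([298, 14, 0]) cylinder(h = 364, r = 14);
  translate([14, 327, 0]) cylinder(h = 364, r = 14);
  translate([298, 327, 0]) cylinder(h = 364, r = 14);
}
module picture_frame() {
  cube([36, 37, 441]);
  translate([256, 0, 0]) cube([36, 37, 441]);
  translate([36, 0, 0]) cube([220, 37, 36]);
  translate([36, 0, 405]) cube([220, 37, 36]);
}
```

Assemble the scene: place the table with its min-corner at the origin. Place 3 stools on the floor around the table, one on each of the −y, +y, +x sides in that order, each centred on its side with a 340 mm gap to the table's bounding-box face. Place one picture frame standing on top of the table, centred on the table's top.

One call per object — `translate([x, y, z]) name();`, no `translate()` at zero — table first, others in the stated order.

table();
translate([363, -681, 0]) stool();
translate([363, 885, 0]) stool();
translate([1378, 102, 0]) stool();
translate([373, 254, 779]) picture_frame();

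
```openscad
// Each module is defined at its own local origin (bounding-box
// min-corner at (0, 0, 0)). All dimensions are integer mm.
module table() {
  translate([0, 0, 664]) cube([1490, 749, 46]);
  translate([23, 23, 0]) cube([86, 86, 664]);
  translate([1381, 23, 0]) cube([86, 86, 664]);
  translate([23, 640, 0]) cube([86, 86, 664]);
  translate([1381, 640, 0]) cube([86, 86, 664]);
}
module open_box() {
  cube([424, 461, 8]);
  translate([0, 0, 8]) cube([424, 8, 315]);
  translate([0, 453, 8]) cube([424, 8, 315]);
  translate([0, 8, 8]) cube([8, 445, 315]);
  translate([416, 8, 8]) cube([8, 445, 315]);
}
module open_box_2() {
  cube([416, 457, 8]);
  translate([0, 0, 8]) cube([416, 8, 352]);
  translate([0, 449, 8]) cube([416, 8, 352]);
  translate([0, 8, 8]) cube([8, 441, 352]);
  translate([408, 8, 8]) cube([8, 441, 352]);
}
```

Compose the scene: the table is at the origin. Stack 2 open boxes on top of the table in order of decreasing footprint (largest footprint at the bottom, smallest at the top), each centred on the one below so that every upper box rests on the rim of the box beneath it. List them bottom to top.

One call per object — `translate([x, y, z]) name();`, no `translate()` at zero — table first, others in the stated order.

table();
translate([533, 144, 710]) open_box();
translate([537, 146, 1033]) open_box_2();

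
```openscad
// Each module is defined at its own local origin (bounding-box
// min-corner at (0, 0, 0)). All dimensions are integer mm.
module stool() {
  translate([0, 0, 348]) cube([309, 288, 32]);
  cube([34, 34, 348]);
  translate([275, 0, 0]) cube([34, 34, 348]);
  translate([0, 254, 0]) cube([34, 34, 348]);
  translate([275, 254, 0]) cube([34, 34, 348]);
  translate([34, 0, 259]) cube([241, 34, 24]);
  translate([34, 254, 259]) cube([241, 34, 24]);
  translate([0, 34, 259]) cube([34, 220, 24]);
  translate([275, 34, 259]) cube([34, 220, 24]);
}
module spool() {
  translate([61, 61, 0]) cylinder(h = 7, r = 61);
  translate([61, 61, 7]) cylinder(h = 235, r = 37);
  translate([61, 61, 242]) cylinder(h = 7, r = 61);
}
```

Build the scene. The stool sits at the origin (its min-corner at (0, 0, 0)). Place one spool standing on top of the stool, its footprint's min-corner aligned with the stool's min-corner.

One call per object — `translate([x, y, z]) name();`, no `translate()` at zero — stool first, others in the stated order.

stool();
translate([0, 0, 380]) spool();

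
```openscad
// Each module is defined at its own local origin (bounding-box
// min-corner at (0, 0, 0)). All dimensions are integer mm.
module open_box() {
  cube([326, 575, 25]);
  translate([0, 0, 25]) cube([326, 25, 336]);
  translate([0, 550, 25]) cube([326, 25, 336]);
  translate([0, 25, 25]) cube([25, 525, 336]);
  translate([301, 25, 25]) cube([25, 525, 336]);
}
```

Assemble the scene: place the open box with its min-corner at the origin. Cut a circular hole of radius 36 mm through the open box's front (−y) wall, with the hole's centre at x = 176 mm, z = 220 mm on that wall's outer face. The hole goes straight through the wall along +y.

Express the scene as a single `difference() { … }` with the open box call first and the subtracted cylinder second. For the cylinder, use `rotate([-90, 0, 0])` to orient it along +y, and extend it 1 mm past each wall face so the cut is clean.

difference() {
  open_box();
  translate([176, -1, 220]) rotate([-90, 0, 0]) cylinder(h = 27, r = 36);
}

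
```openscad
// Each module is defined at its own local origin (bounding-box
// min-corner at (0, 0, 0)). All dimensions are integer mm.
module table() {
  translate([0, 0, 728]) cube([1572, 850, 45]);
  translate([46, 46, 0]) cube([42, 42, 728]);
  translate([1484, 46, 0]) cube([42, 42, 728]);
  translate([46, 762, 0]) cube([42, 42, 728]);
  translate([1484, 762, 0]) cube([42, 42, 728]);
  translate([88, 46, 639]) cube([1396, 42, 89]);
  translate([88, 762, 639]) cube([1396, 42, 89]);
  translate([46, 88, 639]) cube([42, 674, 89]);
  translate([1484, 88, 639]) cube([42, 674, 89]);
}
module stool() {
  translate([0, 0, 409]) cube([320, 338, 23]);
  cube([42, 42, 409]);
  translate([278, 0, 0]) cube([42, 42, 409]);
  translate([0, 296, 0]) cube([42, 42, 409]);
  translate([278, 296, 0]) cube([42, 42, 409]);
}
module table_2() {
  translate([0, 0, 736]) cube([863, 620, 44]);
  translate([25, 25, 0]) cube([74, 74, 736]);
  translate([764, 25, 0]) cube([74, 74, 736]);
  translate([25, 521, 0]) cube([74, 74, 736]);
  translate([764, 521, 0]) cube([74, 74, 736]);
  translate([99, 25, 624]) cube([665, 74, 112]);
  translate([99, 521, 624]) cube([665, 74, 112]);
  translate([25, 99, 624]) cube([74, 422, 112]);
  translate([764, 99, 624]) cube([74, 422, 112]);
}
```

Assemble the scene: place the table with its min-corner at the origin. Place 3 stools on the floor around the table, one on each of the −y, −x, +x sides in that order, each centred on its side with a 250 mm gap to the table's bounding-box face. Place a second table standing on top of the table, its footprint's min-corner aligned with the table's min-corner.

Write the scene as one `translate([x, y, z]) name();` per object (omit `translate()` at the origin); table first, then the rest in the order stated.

table();
translate([626, -588, 0]) stool();
translate([-570, 256, 0]) stool();
translate([1822, 256, 0]) stool();
translate([0, 0, 773]) table_2();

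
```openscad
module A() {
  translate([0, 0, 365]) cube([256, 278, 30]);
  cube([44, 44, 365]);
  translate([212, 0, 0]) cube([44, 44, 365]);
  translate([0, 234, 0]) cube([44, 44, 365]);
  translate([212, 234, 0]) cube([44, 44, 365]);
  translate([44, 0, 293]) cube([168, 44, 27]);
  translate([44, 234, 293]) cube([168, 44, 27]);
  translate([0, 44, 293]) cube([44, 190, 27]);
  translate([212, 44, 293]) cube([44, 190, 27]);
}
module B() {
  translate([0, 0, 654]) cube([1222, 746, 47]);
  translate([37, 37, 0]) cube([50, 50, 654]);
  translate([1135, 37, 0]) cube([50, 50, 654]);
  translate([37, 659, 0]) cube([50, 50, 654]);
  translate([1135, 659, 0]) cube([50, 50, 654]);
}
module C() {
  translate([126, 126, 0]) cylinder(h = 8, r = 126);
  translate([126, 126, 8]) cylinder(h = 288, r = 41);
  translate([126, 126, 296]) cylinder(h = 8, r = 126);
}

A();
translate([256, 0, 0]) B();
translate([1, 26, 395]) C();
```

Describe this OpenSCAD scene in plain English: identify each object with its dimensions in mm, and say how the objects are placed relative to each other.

A is a simple wooden stool: a rectangular seat 256 mm (x) by 278 mm (y), 30 mm thick, top face at z = 395 mm, on four square legs, each 44×44 mm in cross-section. The legs rest on z = 0, each flush with a corner of the seat. Four stretchers, 44 mm wide and 27 mm tall, connect adjacent legs with their undersides at z = 293 mm, each running between the inner faces of the legs it joins and aligned with the legs' outer faces on the other axis.

B is a table with a 1222×746 mm rectangular top, 47 mm thick, top surface at z = 701 mm, supported by four 50×50 mm square legs, each inset 37 mm from the nearest pair of top edges, running from the floor.

C is a spool: two coaxial disc flanges of radius 126 mm and thickness 8 mm, joined by a core cylinder of radius 41 mm and height 288 mm. The lower flange rests on z = 0 and the three cylinders share a vertical axis.

The table is against the stool's +x side, with their −y faces flush. The spool is on top of the stool.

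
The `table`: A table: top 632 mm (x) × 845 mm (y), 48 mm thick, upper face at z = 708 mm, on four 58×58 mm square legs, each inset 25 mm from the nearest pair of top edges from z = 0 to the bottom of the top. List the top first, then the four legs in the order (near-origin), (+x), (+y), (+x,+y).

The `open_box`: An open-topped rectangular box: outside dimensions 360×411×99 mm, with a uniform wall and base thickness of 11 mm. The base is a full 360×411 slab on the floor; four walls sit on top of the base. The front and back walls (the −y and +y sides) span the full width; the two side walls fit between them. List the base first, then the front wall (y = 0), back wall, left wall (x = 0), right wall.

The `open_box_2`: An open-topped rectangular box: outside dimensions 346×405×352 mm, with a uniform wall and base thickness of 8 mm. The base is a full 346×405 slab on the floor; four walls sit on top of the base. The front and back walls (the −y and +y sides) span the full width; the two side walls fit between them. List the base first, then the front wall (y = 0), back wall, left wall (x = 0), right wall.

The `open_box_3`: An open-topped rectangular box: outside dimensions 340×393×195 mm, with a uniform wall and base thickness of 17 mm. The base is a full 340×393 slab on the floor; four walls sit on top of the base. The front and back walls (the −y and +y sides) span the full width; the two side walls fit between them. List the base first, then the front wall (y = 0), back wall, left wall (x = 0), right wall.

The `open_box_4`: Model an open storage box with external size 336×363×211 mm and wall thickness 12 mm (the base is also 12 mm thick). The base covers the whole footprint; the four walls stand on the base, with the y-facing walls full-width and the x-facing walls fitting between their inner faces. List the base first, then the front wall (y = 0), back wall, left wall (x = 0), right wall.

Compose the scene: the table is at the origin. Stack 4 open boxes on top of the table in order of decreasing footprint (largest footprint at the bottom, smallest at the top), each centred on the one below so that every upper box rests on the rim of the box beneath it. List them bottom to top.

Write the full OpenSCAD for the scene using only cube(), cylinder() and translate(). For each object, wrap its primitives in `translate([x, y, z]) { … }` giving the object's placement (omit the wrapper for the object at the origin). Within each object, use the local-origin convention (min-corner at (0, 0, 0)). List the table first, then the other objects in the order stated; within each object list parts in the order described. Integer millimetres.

translate([0, 0, 660]) cube([632, 845, 48]);
translate([25, 25, 0]) cube([58, 58, 660]);
translate([549, 25, 0]) cube([58, 58, 660]);
translate([25, 762, 0]) cube([58, 58, 660]);
translate([549, 762, 0]) cube([58, 58, 660]);
translate([136, 217, 708]) {
  cube([360, 411, 11]);
  translate([0, 0, 11]) cube([360, 11, 88]);
  translate([0, 400, 11]) cube([360, 11, 88]);
  translate([0, 11, 11]) cube([11, 389, 88]);
  translate([349, 11, 11]) cube([11, 389, 88]);
}
translate([143, 220, 807]) {
  cube([346, 405, 8]);
  translate([0, 0, 8]) cube([346, 8, 344]);
  translate([0, 397, 8]) cube([346, 8, 344]);
  translate([0, 8, 8]) cube([8, 389, 344]);
  translate([338, 8, 8]) cube([8, 389, 344]);
}
translate([146, 226, 1159]) {
  cube([340, 393, 17]);
  translate([0, 0, 17]) cube([340, 17, 178]);
  translate([0, 376, 17]) cube([340, 17, 178]);
  translate([0, 17, 17]) cube([17, 359, 178]);
  translate([323, 17, 17]) cube([17, 359, 178]);
}
translate([148, 241, 1354]) {
  cube([336, 363, 12]);
  translate([0, 0, 12]) cube([336, 12, 199]);
  translate([0, 351, 12]) cube([336, 12, 199]);
  translate([0, 12, 12]) cube([12, 339, 199]);
  translate([324, 12, 12]) cube([12, 339, 199]);
}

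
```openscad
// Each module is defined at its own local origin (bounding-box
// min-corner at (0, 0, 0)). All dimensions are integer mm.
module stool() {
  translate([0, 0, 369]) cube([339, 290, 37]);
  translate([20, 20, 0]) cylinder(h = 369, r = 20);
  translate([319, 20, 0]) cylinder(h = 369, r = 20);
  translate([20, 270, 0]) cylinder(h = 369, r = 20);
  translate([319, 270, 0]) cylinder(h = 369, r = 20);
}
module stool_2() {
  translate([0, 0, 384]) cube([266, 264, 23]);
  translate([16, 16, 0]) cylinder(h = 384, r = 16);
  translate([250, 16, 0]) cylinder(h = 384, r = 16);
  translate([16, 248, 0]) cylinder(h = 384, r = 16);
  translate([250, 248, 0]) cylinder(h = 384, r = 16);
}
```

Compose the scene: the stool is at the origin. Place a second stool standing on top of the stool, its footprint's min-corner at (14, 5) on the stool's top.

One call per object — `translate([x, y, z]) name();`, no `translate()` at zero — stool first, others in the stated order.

stool();
translate([14, 5, 406]) stool_2();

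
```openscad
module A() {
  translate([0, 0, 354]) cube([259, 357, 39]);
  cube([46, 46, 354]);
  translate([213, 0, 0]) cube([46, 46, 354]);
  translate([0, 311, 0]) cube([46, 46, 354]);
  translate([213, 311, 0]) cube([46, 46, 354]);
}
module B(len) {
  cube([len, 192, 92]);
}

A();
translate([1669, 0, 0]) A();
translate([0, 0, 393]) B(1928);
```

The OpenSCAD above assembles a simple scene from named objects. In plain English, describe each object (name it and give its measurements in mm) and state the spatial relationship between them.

A is a four-legged stool. The seat is 259×357 mm, 39 mm thick, top at z = 393 mm. It stands on four square legs, each 46×46 mm in cross-section, from z = 0 to the seat underside, each flush with a corner of the seat.

B is a rectangular beam 1928 mm long (x), 192 mm deep (y), 92 mm thick (z).

The beam spans the tops of two stools placed 1410 mm apart, resting at z = 393 mm.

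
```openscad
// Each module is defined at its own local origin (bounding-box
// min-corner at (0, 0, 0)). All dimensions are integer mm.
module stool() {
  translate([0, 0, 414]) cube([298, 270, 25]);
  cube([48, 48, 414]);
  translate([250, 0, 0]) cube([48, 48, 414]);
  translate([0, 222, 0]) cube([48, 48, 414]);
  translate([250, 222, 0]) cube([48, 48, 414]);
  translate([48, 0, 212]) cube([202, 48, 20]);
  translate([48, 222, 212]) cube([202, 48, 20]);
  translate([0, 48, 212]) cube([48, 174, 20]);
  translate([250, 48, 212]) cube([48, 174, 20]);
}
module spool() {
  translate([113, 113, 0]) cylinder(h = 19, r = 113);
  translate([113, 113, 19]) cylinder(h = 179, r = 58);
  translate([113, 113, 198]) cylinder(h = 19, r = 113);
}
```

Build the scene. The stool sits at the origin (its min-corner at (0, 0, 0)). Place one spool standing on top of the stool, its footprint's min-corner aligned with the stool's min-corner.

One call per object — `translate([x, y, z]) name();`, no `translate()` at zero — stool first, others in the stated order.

stool();
translate([0, 0, 439]) spool();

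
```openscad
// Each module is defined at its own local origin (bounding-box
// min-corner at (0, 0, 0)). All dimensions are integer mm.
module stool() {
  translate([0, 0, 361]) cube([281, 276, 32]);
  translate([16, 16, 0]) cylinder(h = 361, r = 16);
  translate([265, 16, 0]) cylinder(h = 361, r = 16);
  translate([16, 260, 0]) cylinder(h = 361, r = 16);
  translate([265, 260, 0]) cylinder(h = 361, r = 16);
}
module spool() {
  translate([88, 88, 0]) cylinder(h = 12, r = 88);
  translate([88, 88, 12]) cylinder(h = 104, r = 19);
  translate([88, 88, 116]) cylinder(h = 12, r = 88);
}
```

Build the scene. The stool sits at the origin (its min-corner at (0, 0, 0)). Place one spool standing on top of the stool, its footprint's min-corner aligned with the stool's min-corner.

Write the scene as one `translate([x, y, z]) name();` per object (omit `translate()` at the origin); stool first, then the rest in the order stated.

stool();
translate([0, 0, 393]) spool();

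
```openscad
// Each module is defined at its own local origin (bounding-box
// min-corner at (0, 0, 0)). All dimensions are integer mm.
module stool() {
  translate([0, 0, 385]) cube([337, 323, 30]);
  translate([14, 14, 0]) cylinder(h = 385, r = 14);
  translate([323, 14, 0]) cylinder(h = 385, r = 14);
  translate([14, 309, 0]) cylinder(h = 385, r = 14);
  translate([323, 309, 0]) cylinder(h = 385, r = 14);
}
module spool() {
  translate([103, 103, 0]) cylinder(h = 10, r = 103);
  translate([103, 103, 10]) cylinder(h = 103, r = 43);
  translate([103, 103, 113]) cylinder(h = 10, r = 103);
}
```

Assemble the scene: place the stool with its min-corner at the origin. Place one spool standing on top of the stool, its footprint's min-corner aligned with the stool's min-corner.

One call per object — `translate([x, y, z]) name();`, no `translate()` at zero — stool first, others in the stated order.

stool();
translate([0, 0, 415]) spool();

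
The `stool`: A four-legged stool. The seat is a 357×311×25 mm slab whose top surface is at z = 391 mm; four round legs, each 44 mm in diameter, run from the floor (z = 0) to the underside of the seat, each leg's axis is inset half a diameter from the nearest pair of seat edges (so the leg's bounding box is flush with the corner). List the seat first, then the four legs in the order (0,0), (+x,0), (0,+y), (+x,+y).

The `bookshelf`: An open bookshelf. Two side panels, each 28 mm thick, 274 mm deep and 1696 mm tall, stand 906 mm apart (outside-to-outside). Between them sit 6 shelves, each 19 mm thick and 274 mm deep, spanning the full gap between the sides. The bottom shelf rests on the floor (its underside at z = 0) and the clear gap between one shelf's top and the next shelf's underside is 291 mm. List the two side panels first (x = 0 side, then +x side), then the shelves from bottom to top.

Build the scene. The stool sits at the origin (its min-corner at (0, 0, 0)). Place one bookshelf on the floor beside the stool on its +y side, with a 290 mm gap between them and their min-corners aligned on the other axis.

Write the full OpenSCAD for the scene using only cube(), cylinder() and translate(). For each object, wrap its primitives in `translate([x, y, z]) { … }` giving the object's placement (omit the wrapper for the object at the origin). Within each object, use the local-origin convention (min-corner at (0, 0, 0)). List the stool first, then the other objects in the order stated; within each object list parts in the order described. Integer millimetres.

translate([0, 0, 366]) cube([357, 311, 25]);
translate([22, 22, 0]) cylinder(h = 366, r = 22);
translate([335, 22, 0]) cylinder(h = 366, r = 22);
translate([22, 289, 0]) cylinder(h = 366, r = 22);
translate([335, 289, 0]) cylinder(h = 366, r = 22);
translate([0, 601, 0]) {
  cube([28, 274, 1696]);
  translate([878, 0, 0]) cube([28, 274, 1696]);
  translate([28, 0, 0]) cube([850, 274, 19]);
  translate([28, 0, 310]) cube([850, 274, 19]);
  translate([28, 0, 620]) cube([850, 274, 19]);
  translate([28, 0, 930]) cube([850, 274, 19]);
  translate([28, 0, 1240]) cube([850, 274, 19]);
  translate([28, 0, 1550]) cube([850, 274, 19]);
}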